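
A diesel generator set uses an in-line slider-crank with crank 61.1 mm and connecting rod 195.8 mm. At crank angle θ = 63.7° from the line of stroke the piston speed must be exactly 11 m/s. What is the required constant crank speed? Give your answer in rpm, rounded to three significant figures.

1680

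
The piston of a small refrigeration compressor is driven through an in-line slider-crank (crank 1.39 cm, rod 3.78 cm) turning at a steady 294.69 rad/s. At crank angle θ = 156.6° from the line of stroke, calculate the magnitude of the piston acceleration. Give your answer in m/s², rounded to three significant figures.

ω = 294.7 rad/s
x(θ) = r cosθ + √(L² − r² sin²θ); with ω constant, a = ω²·d²x/dθ².
d²x/dθ² = −r cosθ − r²(cos2θ)/√u − r⁴ sin²2θ/(4u^{3/2}),  u = L² − r² sin²θ = 0.00139837 m².
Substituting r = 0.0139 m, L = 0.0378 m, θ = 156.6°: d²x/dθ² = +0.0091251 m.
a = ω²·d²x/dθ² = (294.7)²·(+0.0091251) = +792.44 m/s²;  |a| = 792.44 m/s².

792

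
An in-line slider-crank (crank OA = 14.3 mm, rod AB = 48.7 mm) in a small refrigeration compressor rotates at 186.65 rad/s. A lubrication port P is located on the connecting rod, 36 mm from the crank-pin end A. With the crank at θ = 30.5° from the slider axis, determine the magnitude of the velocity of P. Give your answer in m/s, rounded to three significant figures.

ω = 186.7 rad/s.  Crank-pin speed |V_A| = rω = 2.6691 m/s, perpendicular to OA.
Rod angle: sinφ = −(r/L) sinθ ⇒ φ = -8.571°; ω_rod = −rω cosθ/√(L²−r²sin²θ) = -47.757 rad/s.
V_P = V_A + ω_rod × AP, with AP = 0.036 m along the rod.
Components: V_Px = −rω sinθ − a·ω_rod·sinφ = -1.6109 m/s;  V_Py = rω cosθ + a·ω_rod·cosφ = +0.59973 m/s.
|V_P| = √(V_Px² + V_Py²) = 1.7189 m/s.

1.72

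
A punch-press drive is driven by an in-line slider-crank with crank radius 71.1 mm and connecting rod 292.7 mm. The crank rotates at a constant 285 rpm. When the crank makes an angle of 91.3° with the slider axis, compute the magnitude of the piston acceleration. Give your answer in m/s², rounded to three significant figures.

17.3

ω = 2π·285/60 = 29.85 rad/s
x(θ) = r cosθ + √(L² − r² sin²θ); with ω constant, a = ω²·d²x/dθ².
d²x/dθ² = −r cosθ − r²(cos2θ)/√u − r⁴ sin²2θ/(4u^{3/2}),  u = L² − r² sin²θ = 0.0806207 m².
Substituting r = 0.0711 m, L = 0.2927 m, θ = 91.3°: d²x/dθ² = +0.019398 m.
a = ω²·d²x/dθ² = (29.85)²·(+0.019398) = +17.279 m/s²;  |a| = 17.279 m/s².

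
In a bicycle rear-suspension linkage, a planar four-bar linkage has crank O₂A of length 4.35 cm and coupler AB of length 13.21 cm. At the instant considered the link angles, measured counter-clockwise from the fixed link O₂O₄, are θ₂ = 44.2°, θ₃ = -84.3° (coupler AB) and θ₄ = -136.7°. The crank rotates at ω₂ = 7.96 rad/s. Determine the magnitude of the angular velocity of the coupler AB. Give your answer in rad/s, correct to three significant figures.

0.0520

ω₂ = 7.96 rad/s
Differentiating the loop-closure r₂e^{iθ₂}+r₃e^{iθ₃}=r₁+r₄e^{iθ₄} gives r₂ω₂e^{iθ₂}+r₃ω₃e^{iθ₃}=r₄ω₄e^{iθ₄}.
Eliminating the other unknown: ω₃ = r₂ω₂ sin(θ₄−θ₂) / [r₃ sin(θ₃−θ₄)].
Numerator sine = +0.01571; denominator sine = +0.79229.
Result = 0.0435·7.96·(+0.01571) / (0.1321·(+0.79229)) = +0.051966 rad/s; magnitude 0.051966 rad/s.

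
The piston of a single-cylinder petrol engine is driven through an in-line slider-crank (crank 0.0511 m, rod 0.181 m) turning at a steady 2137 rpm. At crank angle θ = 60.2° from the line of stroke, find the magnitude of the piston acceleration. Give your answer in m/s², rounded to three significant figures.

ω = 2π·2137/60 = 223.8 rad/s
x(θ) = r cosθ + √(L² − r² sin²θ); with ω constant, a = ω²·d²x/dθ².
d²x/dθ² = −r cosθ − r²(cos2θ)/√u − r⁴ sin²2θ/(4u^{3/2}),  u = L² − r² sin²θ = 0.0307947 m².
Substituting r = 0.0511 m, L = 0.181 m, θ = 60.2°: d²x/dθ² = -0.0181 m.
a = ω²·d²x/dθ² = (223.8)²·(-0.0181) = -906.46 m/s²;  |a| = 906.46 m/s².

906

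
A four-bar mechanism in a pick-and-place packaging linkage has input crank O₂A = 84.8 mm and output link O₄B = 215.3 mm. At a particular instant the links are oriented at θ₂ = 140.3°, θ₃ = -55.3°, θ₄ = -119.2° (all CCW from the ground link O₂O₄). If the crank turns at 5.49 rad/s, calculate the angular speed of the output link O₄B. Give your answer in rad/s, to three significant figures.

0.648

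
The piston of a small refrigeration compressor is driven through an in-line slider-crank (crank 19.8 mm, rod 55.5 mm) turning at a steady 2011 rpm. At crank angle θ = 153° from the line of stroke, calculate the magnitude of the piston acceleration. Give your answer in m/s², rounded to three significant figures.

589

ω = 2π·2011/60 = 210.6 rad/s
x(θ) = r cosθ + √(L² − r² sin²θ); with ω constant, a = ω²·d²x/dθ².
d²x/dθ² = −r cosθ − r²(cos2θ)/√u − r⁴ sin²2θ/(4u^{3/2}),  u = L² − r² sin²θ = 0.00299945 m².
Substituting r = 0.0198 m, L = 0.0555 m, θ = 153°: d²x/dθ² = +0.013281 m.
a = ω²·d²x/dθ² = (210.6)²·(+0.013281) = +589.01 m/s²;  |a| = 589.01 m/s².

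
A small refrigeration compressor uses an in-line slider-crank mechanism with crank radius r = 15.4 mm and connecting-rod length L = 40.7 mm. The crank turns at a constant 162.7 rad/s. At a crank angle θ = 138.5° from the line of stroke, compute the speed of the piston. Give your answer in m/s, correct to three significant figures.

1.17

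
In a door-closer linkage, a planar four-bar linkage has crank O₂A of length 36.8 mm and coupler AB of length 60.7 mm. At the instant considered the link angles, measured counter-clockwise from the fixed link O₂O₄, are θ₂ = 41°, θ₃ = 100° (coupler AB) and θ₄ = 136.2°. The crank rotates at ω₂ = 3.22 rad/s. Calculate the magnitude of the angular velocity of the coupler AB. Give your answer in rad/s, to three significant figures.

3.29

ω₂ = 3.22 rad/s
Differentiating the loop-closure r₂e^{iθ₂}+r₃e^{iθ₃}=r₁+r₄e^{iθ₄} gives r₂ω₂e^{iθ₂}+r₃ω₃e^{iθ₃}=r₄ω₄e^{iθ₄}.
Eliminating the other unknown: ω₃ = r₂ω₂ sin(θ₄−θ₂) / [r₃ sin(θ₃−θ₄)].
Numerator sine = +0.99588; denominator sine = -0.59061.
Result = 0.0368·3.22·(+0.99588) / (0.0607·(-0.59061)) = -3.2917 rad/s; magnitude 3.2917 rad/s.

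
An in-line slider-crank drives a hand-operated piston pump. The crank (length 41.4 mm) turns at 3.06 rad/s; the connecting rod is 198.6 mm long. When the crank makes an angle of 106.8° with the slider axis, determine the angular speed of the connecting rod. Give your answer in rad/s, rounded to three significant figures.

0.188

ω = 3.06 rad/s
The rod makes angle φ with the slider axis where L sinφ = r sinθ; differentiating, L cosφ·φ̇ = r ω cosθ.
L cosφ = √(L² − r² sin²θ) = 0.19461 m.
|ω_rod| = r ω |cosθ| / √(L² − r² sin²θ) = 0.0414·3.06·0.28903/0.19461 = 0.18815 rad/s.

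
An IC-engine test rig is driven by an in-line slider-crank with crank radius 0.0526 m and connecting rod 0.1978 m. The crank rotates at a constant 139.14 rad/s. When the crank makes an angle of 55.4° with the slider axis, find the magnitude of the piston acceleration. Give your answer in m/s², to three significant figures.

484

ω = 139.1 rad/s
x(θ) = r cosθ + √(L² − r² sin²θ); with ω constant, a = ω²·d²x/dθ².
d²x/dθ² = −r cosθ − r²(cos2θ)/√u − r⁴ sin²2θ/(4u^{3/2}),  u = L² − r² sin²θ = 0.0372502 m².
Substituting r = 0.0526 m, L = 0.1978 m, θ = 55.4°: d²x/dθ² = -0.025011 m.
a = ω²·d²x/dθ² = (139.1)²·(-0.025011) = -484.2 m/s²;  |a| = 484.2 m/s².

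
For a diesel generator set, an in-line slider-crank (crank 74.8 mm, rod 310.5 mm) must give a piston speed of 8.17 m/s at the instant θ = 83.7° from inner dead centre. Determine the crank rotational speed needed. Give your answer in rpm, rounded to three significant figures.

1020

For an in-line slider-crank, |v_piston| = rω|sinθ|·[1 + r cosθ/√(L² − r² sin²θ)].
With r = 0.0748 m, L = 0.3105 m, θ = 83.7°: the bracketed kinematic factor |dx/dθ| = 0.076373 m.
ω = v/|dx/dθ| = 8.17/0.076373 = 106.98 rad/s.
N = 60ω/(2π) = 1021.5 rpm.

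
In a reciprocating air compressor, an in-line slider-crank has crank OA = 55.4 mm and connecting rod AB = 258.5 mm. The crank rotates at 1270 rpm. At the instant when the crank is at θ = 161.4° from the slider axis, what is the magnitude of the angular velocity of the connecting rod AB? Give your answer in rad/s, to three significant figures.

ω = 133 rad/s (converted from 1270 rpm).
The rod makes angle φ with the slider axis where L sinφ = r sinθ; differentiating, L cosφ·φ̇ = r ω cosθ.
L cosφ = √(L² − r² sin²θ) = 0.2579 m.
|ω_rod| = r ω |cosθ| / √(L² − r² sin²θ) = 0.0554·133·0.94777/0.2579 = 27.077 rad/s.

27.1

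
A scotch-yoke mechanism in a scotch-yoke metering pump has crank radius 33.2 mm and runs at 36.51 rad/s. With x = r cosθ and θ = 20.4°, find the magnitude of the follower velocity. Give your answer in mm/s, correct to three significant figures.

ω = 36.51 rad/s
x = r cosθ ⇒ ẋ = −rω sinθ.
|v| = rω|sinθ| = 0.0332·36.51·|sin 20.4°| = 0.42252 m/s = 422.52 mm/s.

423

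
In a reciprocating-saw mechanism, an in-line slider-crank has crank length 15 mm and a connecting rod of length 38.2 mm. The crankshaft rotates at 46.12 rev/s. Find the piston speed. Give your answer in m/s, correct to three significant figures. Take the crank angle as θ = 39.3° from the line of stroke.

ω = 2π·46.1 = 289.8 rad/s
For an in-line slider-crank, x = r cosθ + √(L² − r² sin²θ), so v = −rω sinθ·[1 + r cosθ/√(L² − r² sin²θ)].
With r = 0.015 m, L = 0.0382 m, θ = 39.3°: √(L² − r² sin²θ) = 0.037 m.
v = −0.015·289.8·0.63338·[1 + 0.015·0.77384/0.037] = -3.6168 m/s.
|v| = 3.6168 m/s.

3.62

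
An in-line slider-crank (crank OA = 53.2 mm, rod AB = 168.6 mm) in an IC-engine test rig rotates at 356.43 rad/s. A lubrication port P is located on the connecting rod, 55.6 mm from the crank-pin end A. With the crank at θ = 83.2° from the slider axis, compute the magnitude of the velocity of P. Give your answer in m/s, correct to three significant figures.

19.1

ω = 356.4 rad/s.  Crank-pin speed |V_A| = rω = 18.962 m/s, perpendicular to OA.
Rod angle: sinφ = −(r/L) sinθ ⇒ φ = -18.259°; ω_rod = −rω cosθ/√(L²−r²sin²θ) = -14.023 rad/s.
V_P = V_A + ω_rod × AP, with AP = 0.0556 m along the rod.
Components: V_Px = −rω sinθ − a·ω_rod·sinφ = -19.073 m/s;  V_Py = rω cosθ + a·ω_rod·cosφ = +1.5048 m/s.
|V_P| = √(V_Px² + V_Py²) = 19.132 m/s.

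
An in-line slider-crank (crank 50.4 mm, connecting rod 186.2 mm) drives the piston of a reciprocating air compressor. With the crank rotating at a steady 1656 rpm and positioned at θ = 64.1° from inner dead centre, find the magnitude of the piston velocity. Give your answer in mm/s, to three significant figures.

ω = 2π·1656/60 = 173.4 rad/s
For an in-line slider-crank, x = r cosθ + √(L² − r² sin²θ), so v = −rω sinθ·[1 + r cosθ/√(L² − r² sin²θ)].
With r = 0.0504 m, L = 0.1862 m, θ = 64.1°: √(L² − r² sin²θ) = 0.1806 m.
v = −0.0504·173.4·0.89956·[1 + 0.0504·0.43680/0.1806] = -8.8207 m/s.
|v| = 8.8207 m/s = 8820.7 mm/s.

8820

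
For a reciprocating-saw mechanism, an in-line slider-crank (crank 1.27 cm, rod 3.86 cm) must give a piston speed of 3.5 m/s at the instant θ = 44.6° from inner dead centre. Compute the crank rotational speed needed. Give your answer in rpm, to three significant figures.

For an in-line slider-crank, |v_piston| = rω|sinθ|·[1 + r cosθ/√(L² − r² sin²θ)].
With r = 0.0127 m, L = 0.0386 m, θ = 44.6°: the bracketed kinematic factor |dx/dθ| = 0.011064 m.
ω = v/|dx/dθ| = 3.5/0.011064 = 316.33 rad/s.
N = 60ω/(2π) = 3020.7 rpm.

3020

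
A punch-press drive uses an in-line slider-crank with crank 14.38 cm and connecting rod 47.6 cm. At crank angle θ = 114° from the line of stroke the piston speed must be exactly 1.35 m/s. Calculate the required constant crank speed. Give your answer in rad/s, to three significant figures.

11.8

For an in-line slider-crank, |v_piston| = rω|sinθ|·[1 + r cosθ/√(L² − r² sin²θ)].
With r = 0.1438 m, L = 0.476 m, θ = 114°: the bracketed kinematic factor |dx/dθ| = 0.11457 m.
ω = v/|dx/dθ| = 1.35/0.11457 = 11.783 rad/s.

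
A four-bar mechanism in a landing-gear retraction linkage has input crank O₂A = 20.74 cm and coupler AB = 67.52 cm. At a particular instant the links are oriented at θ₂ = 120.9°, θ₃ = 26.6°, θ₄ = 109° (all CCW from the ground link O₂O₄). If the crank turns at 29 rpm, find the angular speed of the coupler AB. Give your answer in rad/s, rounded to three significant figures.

0.194

ω₂ = 3.037 rad/s (from 29 rpm).
Differentiating the loop-closure r₂e^{iθ₂}+r₃e^{iθ₃}=r₁+r₄e^{iθ₄} gives r₂ω₂e^{iθ₂}+r₃ω₃e^{iθ₃}=r₄ω₄e^{iθ₄}.
Eliminating the other unknown: ω₃ = r₂ω₂ sin(θ₄−θ₂) / [r₃ sin(θ₃−θ₄)].
Numerator sine = -0.20620; denominator sine = -0.99122.
Result = 0.2074·3.037·(-0.20620) / (0.6752·(-0.99122)) = +0.19406 rad/s; magnitude 0.19406 rad/s.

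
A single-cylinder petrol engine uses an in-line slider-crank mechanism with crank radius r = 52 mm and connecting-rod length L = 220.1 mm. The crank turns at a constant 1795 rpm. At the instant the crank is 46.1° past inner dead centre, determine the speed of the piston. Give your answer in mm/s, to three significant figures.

8210

ω = 2π·1795/60 = 188 rad/s
For an in-line slider-crank, x = r cosθ + √(L² − r² sin²θ), so v = −rω sinθ·[1 + r cosθ/√(L² − r² sin²θ)].
With r = 0.052 m, L = 0.2201 m, θ = 46.1°: √(L² − r² sin²θ) = 0.21689 m.
v = −0.052·188·0.72055·[1 + 0.052·0.69340/0.21689] = -8.2139 m/s.
|v| = 8.2139 m/s = 8213.9 mm/s.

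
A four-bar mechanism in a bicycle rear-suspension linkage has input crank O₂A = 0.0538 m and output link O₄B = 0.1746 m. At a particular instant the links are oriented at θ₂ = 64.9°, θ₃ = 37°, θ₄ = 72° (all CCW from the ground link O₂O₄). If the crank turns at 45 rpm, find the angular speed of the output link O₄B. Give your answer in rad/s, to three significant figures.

1.18

ω₂ = 4.712 rad/s (from 45 rpm).
Differentiating the loop-closure r₂e^{iθ₂}+r₃e^{iθ₃}=r₁+r₄e^{iθ₄} gives r₂ω₂e^{iθ₂}+r₃ω₃e^{iθ₃}=r₄ω₄e^{iθ₄}.
Eliminating the other unknown: ω₄ = r₂ω₂ sin(θ₂−θ₃) / [r₄ sin(θ₄−θ₃)].
Numerator sine = +0.46793; denominator sine = +0.57358.
Result = 0.0538·4.712·(+0.46793) / (0.1746·(+0.57358)) = +1.1846 rad/s; magnitude 1.1846 rad/s.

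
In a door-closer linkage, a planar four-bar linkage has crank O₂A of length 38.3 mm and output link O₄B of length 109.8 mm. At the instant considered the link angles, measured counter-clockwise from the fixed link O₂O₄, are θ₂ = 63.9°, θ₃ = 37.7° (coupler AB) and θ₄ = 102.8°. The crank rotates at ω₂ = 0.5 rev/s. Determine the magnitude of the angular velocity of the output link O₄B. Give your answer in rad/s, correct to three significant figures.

ω₂ = 3.142 rad/s (from 0.5 rev/s).
Differentiating the loop-closure r₂e^{iθ₂}+r₃e^{iθ₃}=r₁+r₄e^{iθ₄} gives r₂ω₂e^{iθ₂}+r₃ω₃e^{iθ₃}=r₄ω₄e^{iθ₄}.
Eliminating the other unknown: ω₄ = r₂ω₂ sin(θ₂−θ₃) / [r₄ sin(θ₄−θ₃)].
Numerator sine = +0.44151; denominator sine = +0.90704.
Result = 0.0383·3.142·(+0.44151) / (0.1098·(+0.90704)) = +0.5334 rad/s; magnitude 0.5334 rad/s.

0.533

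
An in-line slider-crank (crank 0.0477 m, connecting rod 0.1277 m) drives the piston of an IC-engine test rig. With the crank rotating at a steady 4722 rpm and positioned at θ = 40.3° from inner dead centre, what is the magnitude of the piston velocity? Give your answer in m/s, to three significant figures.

ω = 2π·4722/60 = 494.5 rad/s
For an in-line slider-crank, x = r cosθ + √(L² − r² sin²θ), so v = −rω sinθ·[1 + r cosθ/√(L² − r² sin²θ)].
With r = 0.0477 m, L = 0.1277 m, θ = 40.3°: √(L² − r² sin²θ) = 0.12392 m.
v = −0.0477·494.5·0.64679·[1 + 0.0477·0.76267/0.12392] = -19.735 m/s.
|v| = 19.735 m/s.

19.7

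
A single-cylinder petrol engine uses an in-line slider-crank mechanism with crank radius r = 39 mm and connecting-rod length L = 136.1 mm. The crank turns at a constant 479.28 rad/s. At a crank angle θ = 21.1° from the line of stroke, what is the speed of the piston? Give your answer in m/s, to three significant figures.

8.54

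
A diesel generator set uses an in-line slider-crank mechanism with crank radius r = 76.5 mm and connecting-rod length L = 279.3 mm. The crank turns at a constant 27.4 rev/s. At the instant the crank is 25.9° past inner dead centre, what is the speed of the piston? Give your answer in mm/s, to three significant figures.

ω = 2π·27.4 = 172.2 rad/s
For an in-line slider-crank, x = r cosθ + √(L² − r² sin²θ), so v = −rω sinθ·[1 + r cosθ/√(L² − r² sin²θ)].
With r = 0.0765 m, L = 0.2793 m, θ = 25.9°: √(L² − r² sin²θ) = 0.27729 m.
v = −0.0765·172.2·0.43680·[1 + 0.0765·0.89956/0.27729] = -7.1804 m/s.
|v| = 7.1804 m/s = 7180.4 mm/s.

7180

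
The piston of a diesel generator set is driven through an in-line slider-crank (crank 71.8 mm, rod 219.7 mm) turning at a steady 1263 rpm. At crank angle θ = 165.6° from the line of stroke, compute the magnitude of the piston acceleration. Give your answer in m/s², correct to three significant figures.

853

ω = 2π·1263/60 = 132.3 rad/s
x(θ) = r cosθ + √(L² − r² sin²θ); with ω constant, a = ω²·d²x/dθ².
d²x/dθ² = −r cosθ − r²(cos2θ)/√u − r⁴ sin²2θ/(4u^{3/2}),  u = L² − r² sin²θ = 0.0479493 m².
Substituting r = 0.0718 m, L = 0.2197 m, θ = 165.6°: d²x/dθ² = +0.048767 m.
a = ω²·d²x/dθ² = (132.3)²·(+0.048767) = +853.08 m/s²;  |a| = 853.08 m/s².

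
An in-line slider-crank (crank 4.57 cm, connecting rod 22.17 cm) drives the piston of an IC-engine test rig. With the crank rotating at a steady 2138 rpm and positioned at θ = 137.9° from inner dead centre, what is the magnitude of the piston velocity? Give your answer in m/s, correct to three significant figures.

5.80

ω = 2π·2138/60 = 223.9 rad/s
For an in-line slider-crank, x = r cosθ + √(L² − r² sin²θ), so v = −rω sinθ·[1 + r cosθ/√(L² − r² sin²θ)].
With r = 0.0457 m, L = 0.2217 m, θ = 137.9°: √(L² − r² sin²θ) = 0.21957 m.
v = −0.0457·223.9·0.67043·[1 + 0.0457·-0.74198/0.21957] = -5.8003 m/s.
|v| = 5.8003 m/s.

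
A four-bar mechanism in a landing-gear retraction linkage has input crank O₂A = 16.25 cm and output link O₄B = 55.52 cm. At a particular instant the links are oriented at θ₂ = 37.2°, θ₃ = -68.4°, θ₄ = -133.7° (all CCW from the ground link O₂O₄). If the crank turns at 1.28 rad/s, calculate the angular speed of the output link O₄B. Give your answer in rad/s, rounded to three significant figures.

ω₂ = 1.28 rad/s
Differentiating the loop-closure r₂e^{iθ₂}+r₃e^{iθ₃}=r₁+r₄e^{iθ₄} gives r₂ω₂e^{iθ₂}+r₃ω₃e^{iθ₃}=r₄ω₄e^{iθ₄}.
Eliminating the other unknown: ω₄ = r₂ω₂ sin(θ₂−θ₃) / [r₄ sin(θ₄−θ₃)].
Numerator sine = +0.96316; denominator sine = -0.90851.
Result = 0.1625·1.28·(+0.96316) / (0.5552·(-0.90851)) = -0.39718 rad/s; magnitude 0.39718 rad/s.

0.397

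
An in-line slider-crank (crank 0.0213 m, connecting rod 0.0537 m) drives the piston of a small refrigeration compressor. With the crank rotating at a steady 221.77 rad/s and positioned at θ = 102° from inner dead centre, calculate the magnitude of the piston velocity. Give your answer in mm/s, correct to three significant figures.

4210

ω = 221.8 rad/s
For an in-line slider-crank, x = r cosθ + √(L² − r² sin²θ), so v = −rω sinθ·[1 + r cosθ/√(L² − r² sin²θ)].
With r = 0.0213 m, L = 0.0537 m, θ = 102°: √(L² − r² sin²θ) = 0.049494 m.
v = −0.0213·221.8·0.97815·[1 + 0.0213·-0.20791/0.049494] = -4.2071 m/s.
|v| = 4.2071 m/s = 4207.1 mm/s.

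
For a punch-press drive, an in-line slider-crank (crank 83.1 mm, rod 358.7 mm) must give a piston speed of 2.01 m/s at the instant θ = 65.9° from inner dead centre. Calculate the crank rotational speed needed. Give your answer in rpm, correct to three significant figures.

For an in-line slider-crank, |v_piston| = rω|sinθ|·[1 + r cosθ/√(L² − r² sin²θ)].
With r = 0.0831 m, L = 0.3587 m, θ = 65.9°: the bracketed kinematic factor |dx/dθ| = 0.083198 m.
ω = v/|dx/dθ| = 2.01/0.083198 = 24.159 rad/s.
N = 60ω/(2π) = 230.7 rpm.

231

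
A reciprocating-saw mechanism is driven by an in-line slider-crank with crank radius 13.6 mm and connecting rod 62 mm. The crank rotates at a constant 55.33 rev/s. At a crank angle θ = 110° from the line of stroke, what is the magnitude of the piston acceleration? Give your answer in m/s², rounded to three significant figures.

843

ω = 2π·55.3 = 347.6 rad/s
x(θ) = r cosθ + √(L² − r² sin²θ); with ω constant, a = ω²·d²x/dθ².
d²x/dθ² = −r cosθ − r²(cos2θ)/√u − r⁴ sin²2θ/(4u^{3/2}),  u = L² − r² sin²θ = 0.00368068 m².
Substituting r = 0.0136 m, L = 0.062 m, θ = 110°: d²x/dθ² = +0.0069711 m.
a = ω²·d²x/dθ² = (347.6)²·(+0.0069711) = +842.52 m/s²;  |a| = 842.52 m/s².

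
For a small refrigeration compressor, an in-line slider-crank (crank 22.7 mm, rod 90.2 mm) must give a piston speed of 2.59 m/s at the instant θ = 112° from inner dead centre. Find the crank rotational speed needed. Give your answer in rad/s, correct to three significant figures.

For an in-line slider-crank, |v_piston| = rω|sinθ|·[1 + r cosθ/√(L² − r² sin²θ)].
With r = 0.0227 m, L = 0.0902 m, θ = 112°: the bracketed kinematic factor |dx/dθ| = 0.019007 m.
ω = v/|dx/dθ| = 2.59/0.019007 = 136.27 rad/s.

136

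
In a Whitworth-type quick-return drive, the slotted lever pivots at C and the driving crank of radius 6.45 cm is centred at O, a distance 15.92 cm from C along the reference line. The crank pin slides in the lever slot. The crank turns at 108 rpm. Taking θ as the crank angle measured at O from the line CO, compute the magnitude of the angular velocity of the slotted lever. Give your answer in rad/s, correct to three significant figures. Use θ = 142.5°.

3.41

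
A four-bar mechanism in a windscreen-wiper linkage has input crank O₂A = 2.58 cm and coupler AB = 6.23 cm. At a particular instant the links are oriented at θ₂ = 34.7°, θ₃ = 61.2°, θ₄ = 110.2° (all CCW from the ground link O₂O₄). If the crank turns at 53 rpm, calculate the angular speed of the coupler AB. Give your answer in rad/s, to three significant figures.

ω₂ = 5.55 rad/s (from 53 rpm).
Differentiating the loop-closure r₂e^{iθ₂}+r₃e^{iθ₃}=r₁+r₄e^{iθ₄} gives r₂ω₂e^{iθ₂}+r₃ω₃e^{iθ₃}=r₄ω₄e^{iθ₄}.
Eliminating the other unknown: ω₃ = r₂ω₂ sin(θ₄−θ₂) / [r₃ sin(θ₃−θ₄)].
Numerator sine = +0.96815; denominator sine = -0.75471.
Result = 0.0258·5.55·(+0.96815) / (0.0623·(-0.75471)) = -2.9485 rad/s; magnitude 2.9485 rad/s.

2.95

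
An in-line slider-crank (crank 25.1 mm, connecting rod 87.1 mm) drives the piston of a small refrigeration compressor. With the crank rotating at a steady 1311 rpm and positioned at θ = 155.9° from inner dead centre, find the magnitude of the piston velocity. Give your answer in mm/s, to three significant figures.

ω = 2π·1311/60 = 137.3 rad/s
For an in-line slider-crank, x = r cosθ + √(L² − r² sin²θ), so v = −rω sinθ·[1 + r cosθ/√(L² − r² sin²θ)].
With r = 0.0251 m, L = 0.0871 m, θ = 155.9°: √(L² − r² sin²θ) = 0.086495 m.
v = −0.0251·137.3·0.40833·[1 + 0.0251·-0.91283/0.086495] = -1.0343 m/s.
|v| = 1.0343 m/s = 1034.3 mm/s.

1030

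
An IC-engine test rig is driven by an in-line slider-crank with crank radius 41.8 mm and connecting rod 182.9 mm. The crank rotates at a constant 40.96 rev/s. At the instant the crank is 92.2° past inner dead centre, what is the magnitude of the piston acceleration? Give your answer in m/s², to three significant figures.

754

ω = 2π·41 = 257.4 rad/s
x(θ) = r cosθ + √(L² − r² sin²θ); with ω constant, a = ω²·d²x/dθ².
d²x/dθ² = −r cosθ − r²(cos2θ)/√u − r⁴ sin²2θ/(4u^{3/2}),  u = L² − r² sin²θ = 0.0317077 m².
Substituting r = 0.0418 m, L = 0.1829 m, θ = 92.2°: d²x/dθ² = +0.011387 m.
a = ω²·d²x/dθ² = (257.4)²·(+0.011387) = +754.22 m/s²;  |a| = 754.22 m/s².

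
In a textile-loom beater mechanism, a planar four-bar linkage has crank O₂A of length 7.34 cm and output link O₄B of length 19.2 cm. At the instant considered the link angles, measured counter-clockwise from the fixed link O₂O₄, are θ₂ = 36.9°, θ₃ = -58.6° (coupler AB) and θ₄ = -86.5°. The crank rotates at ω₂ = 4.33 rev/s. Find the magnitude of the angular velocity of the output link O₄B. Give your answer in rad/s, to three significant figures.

22.1

ω₂ = 27.21 rad/s (from 4.33 rev/s).
Differentiating the loop-closure r₂e^{iθ₂}+r₃e^{iθ₃}=r₁+r₄e^{iθ₄} gives r₂ω₂e^{iθ₂}+r₃ω₃e^{iθ₃}=r₄ω₄e^{iθ₄}.
Eliminating the other unknown: ω₄ = r₂ω₂ sin(θ₂−θ₃) / [r₄ sin(θ₄−θ₃)].
Numerator sine = +0.99540; denominator sine = -0.46793.
Result = 0.0734·27.21·(+0.99540) / (0.192·(-0.46793)) = -22.125 rad/s; magnitude 22.125 rad/s.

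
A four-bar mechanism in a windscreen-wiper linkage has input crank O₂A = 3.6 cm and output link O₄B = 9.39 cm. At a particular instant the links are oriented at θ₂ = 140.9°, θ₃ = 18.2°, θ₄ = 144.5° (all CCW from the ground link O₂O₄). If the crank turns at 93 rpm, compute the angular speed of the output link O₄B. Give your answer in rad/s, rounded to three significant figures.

ω₂ = 9.739 rad/s (from 93 rpm).
Differentiating the loop-closure r₂e^{iθ₂}+r₃e^{iθ₃}=r₁+r₄e^{iθ₄} gives r₂ω₂e^{iθ₂}+r₃ω₃e^{iθ₃}=r₄ω₄e^{iθ₄}.
Eliminating the other unknown: ω₄ = r₂ω₂ sin(θ₂−θ₃) / [r₄ sin(θ₄−θ₃)].
Numerator sine = +0.84151; denominator sine = +0.80593.
Result = 0.036·9.739·(+0.84151) / (0.0939·(+0.80593)) = +3.8986 rad/s; magnitude 3.8986 rad/s.

3.90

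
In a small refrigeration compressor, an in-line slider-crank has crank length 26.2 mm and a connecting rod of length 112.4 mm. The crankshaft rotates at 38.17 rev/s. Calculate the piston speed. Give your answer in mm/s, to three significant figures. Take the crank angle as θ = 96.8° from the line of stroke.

6060

ω = 2π·38.2 = 239.8 rad/s
For an in-line slider-crank, x = r cosθ + √(L² − r² sin²θ), so v = −rω sinθ·[1 + r cosθ/√(L² − r² sin²θ)].
With r = 0.0262 m, L = 0.1124 m, θ = 96.8°: √(L² − r² sin²θ) = 0.10935 m.
v = −0.0262·239.8·0.99297·[1 + 0.0262·-0.11840/0.10935] = -6.0623 m/s.
|v| = 6.0623 m/s = 6062.3 mm/s.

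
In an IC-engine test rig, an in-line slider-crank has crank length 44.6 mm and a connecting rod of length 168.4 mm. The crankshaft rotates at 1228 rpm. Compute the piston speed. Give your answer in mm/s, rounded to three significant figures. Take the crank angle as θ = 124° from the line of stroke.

ω = 2π·1228/60 = 128.6 rad/s
For an in-line slider-crank, x = r cosθ + √(L² − r² sin²θ), so v = −rω sinθ·[1 + r cosθ/√(L² − r² sin²θ)].
With r = 0.0446 m, L = 0.1684 m, θ = 124°: √(L² − r² sin²θ) = 0.16429 m.
v = −0.0446·128.6·0.82904·[1 + 0.0446·-0.55919/0.16429] = -4.033 m/s.
|v| = 4.033 m/s = 4033 mm/s.

4030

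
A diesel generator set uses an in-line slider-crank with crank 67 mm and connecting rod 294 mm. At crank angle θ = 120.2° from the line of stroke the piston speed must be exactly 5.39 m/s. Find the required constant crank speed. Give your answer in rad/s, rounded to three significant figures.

For an in-line slider-crank, |v_piston| = rω|sinθ|·[1 + r cosθ/√(L² − r² sin²θ)].
With r = 0.067 m, L = 0.294 m, θ = 120.2°: the bracketed kinematic factor |dx/dθ| = 0.051136 m.
ω = v/|dx/dθ| = 5.39/0.051136 = 105.41 rad/s.

105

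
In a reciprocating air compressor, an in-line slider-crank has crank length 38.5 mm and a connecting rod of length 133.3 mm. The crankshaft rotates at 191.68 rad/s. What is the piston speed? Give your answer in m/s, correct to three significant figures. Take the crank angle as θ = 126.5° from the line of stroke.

4.88

ω = 191.7 rad/s
For an in-line slider-crank, x = r cosθ + √(L² − r² sin²θ), so v = −rω sinθ·[1 + r cosθ/√(L² − r² sin²θ)].
With r = 0.0385 m, L = 0.1333 m, θ = 126.5°: √(L² − r² sin²θ) = 0.12966 m.
v = −0.0385·191.7·0.80386·[1 + 0.0385·-0.59482/0.12966] = -4.8844 m/s.
|v| = 4.8844 m/s.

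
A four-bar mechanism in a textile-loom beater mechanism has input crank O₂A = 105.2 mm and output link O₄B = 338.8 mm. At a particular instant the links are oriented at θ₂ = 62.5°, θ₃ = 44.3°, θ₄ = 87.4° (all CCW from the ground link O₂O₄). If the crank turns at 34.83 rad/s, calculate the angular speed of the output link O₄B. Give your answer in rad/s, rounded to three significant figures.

4.94

ω₂ = 34.83 rad/s
Differentiating the loop-closure r₂e^{iθ₂}+r₃e^{iθ₃}=r₁+r₄e^{iθ₄} gives r₂ω₂e^{iθ₂}+r₃ω₃e^{iθ₃}=r₄ω₄e^{iθ₄}.
Eliminating the other unknown: ω₄ = r₂ω₂ sin(θ₂−θ₃) / [r₄ sin(θ₄−θ₃)].
Numerator sine = +0.31233; denominator sine = +0.68327.
Result = 0.1052·34.83·(+0.31233) / (0.3388·(+0.68327)) = +4.9437 rad/s; magnitude 4.9437 rad/s.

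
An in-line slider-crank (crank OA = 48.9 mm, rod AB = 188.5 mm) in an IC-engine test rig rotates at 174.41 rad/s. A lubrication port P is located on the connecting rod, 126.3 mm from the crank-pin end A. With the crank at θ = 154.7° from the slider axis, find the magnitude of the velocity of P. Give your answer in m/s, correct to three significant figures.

3.99

ω = 174.4 rad/s.  Crank-pin speed |V_A| = rω = 8.5286 m/s, perpendicular to OA.
Rod angle: sinφ = −(r/L) sinθ ⇒ φ = -6.365°; ω_rod = −rω cosθ/√(L²−r²sin²θ) = +41.159 rad/s.
V_P = V_A + ω_rod × AP, with AP = 0.1263 m along the rod.
Components: V_Px = −rω sinθ − a·ω_rod·sinφ = -3.0685 m/s;  V_Py = rω cosθ + a·ω_rod·cosφ = -2.5443 m/s.
|V_P| = √(V_Px² + V_Py²) = 3.9861 m/s.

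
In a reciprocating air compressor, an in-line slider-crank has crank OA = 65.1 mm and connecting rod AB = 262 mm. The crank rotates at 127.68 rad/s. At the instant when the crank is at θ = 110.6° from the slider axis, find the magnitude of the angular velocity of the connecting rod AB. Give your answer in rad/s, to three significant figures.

11.5

ω = 127.7 rad/s
The rod makes angle φ with the slider axis where L sinφ = r sinθ; differentiating, L cosφ·φ̇ = r ω cosθ.
L cosφ = √(L² − r² sin²θ) = 0.25481 m.
|ω_rod| = r ω |cosθ| / √(L² − r² sin²θ) = 0.0651·127.7·0.35184/0.25481 = 11.477 rad/s.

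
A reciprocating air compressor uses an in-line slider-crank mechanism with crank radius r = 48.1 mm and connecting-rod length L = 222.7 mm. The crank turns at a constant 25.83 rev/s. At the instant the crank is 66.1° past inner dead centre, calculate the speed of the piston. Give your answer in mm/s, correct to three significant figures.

7770

ω = 2π·25.8 = 162.3 rad/s
For an in-line slider-crank, x = r cosθ + √(L² − r² sin²θ), so v = −rω sinθ·[1 + r cosθ/√(L² − r² sin²θ)].
With r = 0.0481 m, L = 0.2227 m, θ = 66.1°: √(L² − r² sin²θ) = 0.21831 m.
v = −0.0481·162.3·0.91425·[1 + 0.0481·0.40514/0.21831] = -7.7741 m/s.
|v| = 7.7741 m/s = 7774.1 mm/s.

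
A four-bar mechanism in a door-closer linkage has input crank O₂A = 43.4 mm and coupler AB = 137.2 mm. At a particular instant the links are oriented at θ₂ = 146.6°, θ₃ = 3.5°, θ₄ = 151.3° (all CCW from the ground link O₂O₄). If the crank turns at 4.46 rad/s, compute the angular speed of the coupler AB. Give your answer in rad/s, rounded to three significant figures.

ω₂ = 4.46 rad/s
Differentiating the loop-closure r₂e^{iθ₂}+r₃e^{iθ₃}=r₁+r₄e^{iθ₄} gives r₂ω₂e^{iθ₂}+r₃ω₃e^{iθ₃}=r₄ω₄e^{iθ₄}.
Eliminating the other unknown: ω₃ = r₂ω₂ sin(θ₄−θ₂) / [r₃ sin(θ₃−θ₄)].
Numerator sine = +0.08194; denominator sine = -0.53288.
Result = 0.0434·4.46·(+0.08194) / (0.1372·(-0.53288)) = -0.21694 rad/s; magnitude 0.21694 rad/s.

0.217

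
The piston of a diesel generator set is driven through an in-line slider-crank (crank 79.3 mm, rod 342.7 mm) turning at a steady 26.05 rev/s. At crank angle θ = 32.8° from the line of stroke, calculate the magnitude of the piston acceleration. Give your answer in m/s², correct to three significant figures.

2000

ω = 2π·26.1 = 163.7 rad/s
x(θ) = r cosθ + √(L² − r² sin²θ); with ω constant, a = ω²·d²x/dθ².
d²x/dθ² = −r cosθ − r²(cos2θ)/√u − r⁴ sin²2θ/(4u^{3/2}),  u = L² − r² sin²θ = 0.115598 m².
Substituting r = 0.0793 m, L = 0.3427 m, θ = 32.8°: d²x/dθ² = -0.074506 m.
a = ω²·d²x/dθ² = (163.7)²·(-0.074506) = -1996 m/s²;  |a| = 1996 m/s².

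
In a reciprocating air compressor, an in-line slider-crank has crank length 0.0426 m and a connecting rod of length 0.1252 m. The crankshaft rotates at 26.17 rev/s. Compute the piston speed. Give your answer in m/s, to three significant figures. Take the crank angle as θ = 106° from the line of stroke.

ω = 2π·26.2 = 164.4 rad/s
For an in-line slider-crank, x = r cosθ + √(L² − r² sin²θ), so v = −rω sinθ·[1 + r cosθ/√(L² − r² sin²θ)].
With r = 0.0426 m, L = 0.1252 m, θ = 106°: √(L² − r² sin²θ) = 0.11831 m.
v = −0.0426·164.4·0.96126·[1 + 0.0426·-0.27564/0.11831] = -6.0651 m/s.
|v| = 6.0651 m/s.

6.07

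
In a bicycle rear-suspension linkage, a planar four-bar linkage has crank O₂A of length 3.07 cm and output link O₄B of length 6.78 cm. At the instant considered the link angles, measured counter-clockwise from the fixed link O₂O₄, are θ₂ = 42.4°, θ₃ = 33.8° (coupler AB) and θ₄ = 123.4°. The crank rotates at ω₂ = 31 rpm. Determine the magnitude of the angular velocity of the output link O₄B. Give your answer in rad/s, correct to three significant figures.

ω₂ = 3.246 rad/s (from 31 rpm).
Differentiating the loop-closure r₂e^{iθ₂}+r₃e^{iθ₃}=r₁+r₄e^{iθ₄} gives r₂ω₂e^{iθ₂}+r₃ω₃e^{iθ₃}=r₄ω₄e^{iθ₄}.
Eliminating the other unknown: ω₄ = r₂ω₂ sin(θ₂−θ₃) / [r₄ sin(θ₄−θ₃)].
Numerator sine = +0.14954; denominator sine = +0.99998.
Result = 0.0307·3.246·(+0.14954) / (0.0678·(+0.99998)) = +0.21981 rad/s; magnitude 0.21981 rad/s.

0.220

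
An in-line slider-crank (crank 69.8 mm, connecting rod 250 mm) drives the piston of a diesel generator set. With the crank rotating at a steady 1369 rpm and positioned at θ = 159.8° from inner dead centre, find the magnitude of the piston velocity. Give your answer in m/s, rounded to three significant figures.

ω = 2π·1369/60 = 143.4 rad/s
For an in-line slider-crank, x = r cosθ + √(L² − r² sin²θ), so v = −rω sinθ·[1 + r cosθ/√(L² − r² sin²θ)].
With r = 0.0698 m, L = 0.25 m, θ = 159.8°: √(L² − r² sin²θ) = 0.24884 m.
v = −0.0698·143.4·0.34530·[1 + 0.0698·-0.93849/0.24884] = -2.5457 m/s.
|v| = 2.5457 m/s.

2.55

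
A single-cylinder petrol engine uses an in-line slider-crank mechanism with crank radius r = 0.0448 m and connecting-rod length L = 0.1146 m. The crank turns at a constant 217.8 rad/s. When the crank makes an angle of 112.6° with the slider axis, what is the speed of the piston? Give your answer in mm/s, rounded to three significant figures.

7560

ω = 217.8 rad/s
For an in-line slider-crank, x = r cosθ + √(L² − r² sin²θ), so v = −rω sinθ·[1 + r cosθ/√(L² − r² sin²θ)].
With r = 0.0448 m, L = 0.1146 m, θ = 112.6°: √(L² − r² sin²θ) = 0.10688 m.
v = −0.0448·217.8·0.92321·[1 + 0.0448·-0.38430/0.10688] = -7.5571 m/s.
|v| = 7.5571 m/s = 7557.1 mm/s.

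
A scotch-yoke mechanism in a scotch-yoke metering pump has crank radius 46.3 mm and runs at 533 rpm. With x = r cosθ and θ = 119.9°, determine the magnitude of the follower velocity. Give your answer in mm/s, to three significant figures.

ω = 55.82 rad/s (from 533 rpm).
x = r cosθ ⇒ ẋ = −rω sinθ.
|v| = rω|sinθ| = 0.0463·55.82·|sin 119.9°| = 2.2403 m/s = 2240.3 mm/s.

2240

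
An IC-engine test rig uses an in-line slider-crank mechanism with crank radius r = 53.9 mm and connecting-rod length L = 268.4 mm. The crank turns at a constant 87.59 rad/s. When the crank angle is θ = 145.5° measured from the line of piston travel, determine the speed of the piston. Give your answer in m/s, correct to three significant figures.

ω = 87.59 rad/s
For an in-line slider-crank, x = r cosθ + √(L² − r² sin²θ), so v = −rω sinθ·[1 + r cosθ/√(L² − r² sin²θ)].
With r = 0.0539 m, L = 0.2684 m, θ = 145.5°: √(L² − r² sin²θ) = 0.26666 m.
v = −0.0539·87.59·0.56641·[1 + 0.0539·-0.82413/0.26666] = -2.2286 m/s.
|v| = 2.2286 m/s.

2.23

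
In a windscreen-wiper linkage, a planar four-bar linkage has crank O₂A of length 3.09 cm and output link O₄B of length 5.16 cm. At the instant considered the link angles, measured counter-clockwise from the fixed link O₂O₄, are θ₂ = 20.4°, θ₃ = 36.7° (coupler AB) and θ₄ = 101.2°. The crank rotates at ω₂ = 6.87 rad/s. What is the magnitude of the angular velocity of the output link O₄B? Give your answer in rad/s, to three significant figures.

ω₂ = 6.87 rad/s
Differentiating the loop-closure r₂e^{iθ₂}+r₃e^{iθ₃}=r₁+r₄e^{iθ₄} gives r₂ω₂e^{iθ₂}+r₃ω₃e^{iθ₃}=r₄ω₄e^{iθ₄}.
Eliminating the other unknown: ω₄ = r₂ω₂ sin(θ₂−θ₃) / [r₄ sin(θ₄−θ₃)].
Numerator sine = -0.28067; denominator sine = +0.90259.
Result = 0.0309·6.87·(-0.28067) / (0.0516·(+0.90259)) = -1.2793 rad/s; magnitude 1.2793 rad/s.

1.28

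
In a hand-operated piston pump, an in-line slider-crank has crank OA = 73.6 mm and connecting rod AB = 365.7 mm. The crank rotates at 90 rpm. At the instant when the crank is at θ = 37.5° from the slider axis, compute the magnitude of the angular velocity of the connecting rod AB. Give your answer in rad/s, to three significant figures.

ω = 9.425 rad/s (converted from 90 rpm).
The rod makes angle φ with the slider axis where L sinφ = r sinθ; differentiating, L cosφ·φ̇ = r ω cosθ.
L cosφ = √(L² − r² sin²θ) = 0.36294 m.
|ω_rod| = r ω |cosθ| / √(L² − r² sin²θ) = 0.0736·9.425·0.79335/0.36294 = 1.5163 rad/s.

1.52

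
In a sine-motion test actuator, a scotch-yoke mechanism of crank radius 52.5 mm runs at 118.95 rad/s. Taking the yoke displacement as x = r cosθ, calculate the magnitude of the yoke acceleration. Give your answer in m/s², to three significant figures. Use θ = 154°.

668

ω = 119 rad/s
x = r cosθ ⇒ ẍ = −rω² cosθ (ω constant).
|a| = rω²|cosθ| = 0.0525·(119)²·|cos 154°| = 667.65 m/s².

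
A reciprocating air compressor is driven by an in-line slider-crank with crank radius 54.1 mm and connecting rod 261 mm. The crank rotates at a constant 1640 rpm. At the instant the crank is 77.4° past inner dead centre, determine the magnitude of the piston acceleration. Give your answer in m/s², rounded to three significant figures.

43.2

ω = 2π·1640/60 = 171.7 rad/s
x(θ) = r cosθ + √(L² − r² sin²θ); with ω constant, a = ω²·d²x/dθ².
d²x/dθ² = −r cosθ − r²(cos2θ)/√u − r⁴ sin²2θ/(4u^{3/2}),  u = L² − r² sin²θ = 0.0653335 m².
Substituting r = 0.0541 m, L = 0.261 m, θ = 77.4°: d²x/dθ² = -0.001464 m.
a = ω²·d²x/dθ² = (171.7)²·(-0.001464) = -43.181 m/s²;  |a| = 43.181 m/s².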